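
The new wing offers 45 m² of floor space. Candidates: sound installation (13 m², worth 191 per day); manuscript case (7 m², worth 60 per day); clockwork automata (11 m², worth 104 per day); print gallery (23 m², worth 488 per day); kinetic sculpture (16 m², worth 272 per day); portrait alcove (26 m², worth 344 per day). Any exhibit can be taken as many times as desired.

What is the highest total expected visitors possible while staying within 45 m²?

760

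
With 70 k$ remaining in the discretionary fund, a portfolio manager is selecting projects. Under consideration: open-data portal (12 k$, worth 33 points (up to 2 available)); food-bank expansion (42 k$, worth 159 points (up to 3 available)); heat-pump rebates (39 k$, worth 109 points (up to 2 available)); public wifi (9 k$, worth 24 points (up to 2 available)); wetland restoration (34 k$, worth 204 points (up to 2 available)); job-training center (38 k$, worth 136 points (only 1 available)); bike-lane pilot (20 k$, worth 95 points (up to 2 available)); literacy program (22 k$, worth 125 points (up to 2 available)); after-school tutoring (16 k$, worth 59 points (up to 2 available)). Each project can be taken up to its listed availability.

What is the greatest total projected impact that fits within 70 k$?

Best packing: 2×wetland restoration — 68 k$, 408 total.
That's the maximum — no swap from here does better than 408.

408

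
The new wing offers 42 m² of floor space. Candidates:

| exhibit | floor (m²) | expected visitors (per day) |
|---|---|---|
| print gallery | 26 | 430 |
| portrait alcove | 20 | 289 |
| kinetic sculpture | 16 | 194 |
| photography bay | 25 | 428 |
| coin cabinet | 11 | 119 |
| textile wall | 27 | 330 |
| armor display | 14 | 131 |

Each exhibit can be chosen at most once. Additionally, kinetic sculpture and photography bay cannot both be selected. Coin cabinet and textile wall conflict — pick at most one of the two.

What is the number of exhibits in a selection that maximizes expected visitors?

Best achievable expected visitors is 624.
print gallery + kinetic sculpture hits 624 at 42 m².
Every optimal selection uses 2 exhibits.

2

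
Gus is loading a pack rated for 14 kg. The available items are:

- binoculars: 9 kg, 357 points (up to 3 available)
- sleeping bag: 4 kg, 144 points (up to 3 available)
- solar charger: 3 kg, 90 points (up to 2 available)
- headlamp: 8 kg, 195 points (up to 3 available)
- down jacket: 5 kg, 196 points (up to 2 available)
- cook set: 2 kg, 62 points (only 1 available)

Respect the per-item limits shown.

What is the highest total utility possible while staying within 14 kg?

553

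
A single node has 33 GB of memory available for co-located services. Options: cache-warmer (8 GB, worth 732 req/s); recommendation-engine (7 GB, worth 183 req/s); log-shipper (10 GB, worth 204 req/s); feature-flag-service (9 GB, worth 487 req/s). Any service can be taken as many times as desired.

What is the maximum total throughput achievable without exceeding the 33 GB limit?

2928

Taking 4×cache-warmer: 32 GB used, 2928 in throughput.
Nothing else within 33 GB beats 2928.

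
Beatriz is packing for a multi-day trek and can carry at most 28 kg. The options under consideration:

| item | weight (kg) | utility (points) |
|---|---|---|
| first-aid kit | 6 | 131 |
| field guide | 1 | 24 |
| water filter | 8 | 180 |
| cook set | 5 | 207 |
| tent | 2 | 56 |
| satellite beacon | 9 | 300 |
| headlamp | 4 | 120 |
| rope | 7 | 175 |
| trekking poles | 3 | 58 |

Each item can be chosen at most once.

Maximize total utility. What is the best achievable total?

882

Ranking by ratio (utility/kg): cook set 41.40, satellite beacon 33.33, headlamp 30.00, tent 28.00.
Taking field guide + cook set + tent + satellite beacon + headlamp + rope: 28 kg used, 882 in utility.
Runner-up water filter + cook set + tent + satellite beacon + headlamp tops out at 863.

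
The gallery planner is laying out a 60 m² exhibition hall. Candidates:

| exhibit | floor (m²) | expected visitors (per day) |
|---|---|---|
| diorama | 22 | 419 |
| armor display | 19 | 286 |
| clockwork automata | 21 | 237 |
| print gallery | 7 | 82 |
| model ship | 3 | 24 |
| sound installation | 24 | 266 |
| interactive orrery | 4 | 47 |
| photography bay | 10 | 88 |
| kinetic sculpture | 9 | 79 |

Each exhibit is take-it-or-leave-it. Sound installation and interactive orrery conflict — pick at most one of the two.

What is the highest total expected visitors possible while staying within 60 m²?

890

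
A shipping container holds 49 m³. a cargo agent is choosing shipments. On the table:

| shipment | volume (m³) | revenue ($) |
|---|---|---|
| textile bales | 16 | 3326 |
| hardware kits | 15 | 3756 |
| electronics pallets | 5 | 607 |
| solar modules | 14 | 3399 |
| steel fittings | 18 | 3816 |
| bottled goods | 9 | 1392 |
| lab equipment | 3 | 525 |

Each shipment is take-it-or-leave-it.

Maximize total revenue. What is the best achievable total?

11006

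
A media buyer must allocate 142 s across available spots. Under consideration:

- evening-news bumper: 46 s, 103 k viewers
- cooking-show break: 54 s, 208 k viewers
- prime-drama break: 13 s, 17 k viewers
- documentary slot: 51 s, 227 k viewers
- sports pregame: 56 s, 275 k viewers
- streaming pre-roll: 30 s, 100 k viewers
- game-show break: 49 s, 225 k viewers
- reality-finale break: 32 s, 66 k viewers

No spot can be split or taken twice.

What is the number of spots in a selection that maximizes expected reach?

Best achievable expected reach is 602.
For example documentary slot + sports pregame + streaming pre-roll achieves it, using 137 s.
Every optimal selection uses 3 spots.

3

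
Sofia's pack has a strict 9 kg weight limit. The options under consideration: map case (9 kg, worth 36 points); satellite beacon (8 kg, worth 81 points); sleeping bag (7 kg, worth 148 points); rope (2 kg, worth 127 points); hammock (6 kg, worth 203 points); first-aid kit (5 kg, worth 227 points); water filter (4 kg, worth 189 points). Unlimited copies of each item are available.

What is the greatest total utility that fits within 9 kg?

508

The ratio ordering already packs tightly: 4×rope, 8 kg, 508.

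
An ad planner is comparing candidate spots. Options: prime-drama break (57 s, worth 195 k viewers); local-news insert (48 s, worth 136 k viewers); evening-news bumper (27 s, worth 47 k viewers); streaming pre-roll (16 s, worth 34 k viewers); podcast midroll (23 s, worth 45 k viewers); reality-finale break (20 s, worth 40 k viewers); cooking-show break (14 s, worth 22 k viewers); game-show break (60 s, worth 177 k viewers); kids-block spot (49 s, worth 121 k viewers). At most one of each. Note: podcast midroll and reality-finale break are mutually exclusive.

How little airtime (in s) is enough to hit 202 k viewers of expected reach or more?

Need the lightest bundle worth ≥ 202.
prime-drama break + cooking-show break reaches 217 using 71 s.
Any bundle with less than 71 s falls short of 202.

71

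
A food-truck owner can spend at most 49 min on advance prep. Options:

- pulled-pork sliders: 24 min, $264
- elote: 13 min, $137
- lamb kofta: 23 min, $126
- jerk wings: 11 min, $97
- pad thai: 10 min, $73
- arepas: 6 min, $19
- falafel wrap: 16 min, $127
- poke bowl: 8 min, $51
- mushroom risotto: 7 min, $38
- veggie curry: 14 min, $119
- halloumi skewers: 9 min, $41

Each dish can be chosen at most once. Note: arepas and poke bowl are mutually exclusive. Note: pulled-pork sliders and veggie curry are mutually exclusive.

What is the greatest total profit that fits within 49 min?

498

Pulled-pork sliders + elote + jerk wings uses 48 of the 49 min and totals 498.
Runner-up pulled-pork sliders + elote + pad thai tops out at 474.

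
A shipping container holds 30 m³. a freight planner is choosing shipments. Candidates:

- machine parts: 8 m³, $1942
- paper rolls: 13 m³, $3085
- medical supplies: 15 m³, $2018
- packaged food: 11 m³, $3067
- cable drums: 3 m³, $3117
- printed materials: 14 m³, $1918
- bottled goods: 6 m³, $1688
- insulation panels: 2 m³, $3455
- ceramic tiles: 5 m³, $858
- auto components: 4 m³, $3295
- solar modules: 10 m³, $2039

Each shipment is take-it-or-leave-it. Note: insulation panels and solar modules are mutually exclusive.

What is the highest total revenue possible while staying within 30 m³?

Density check — insulation panels 1727.50, cable drums 1039.00, auto components 823.75 are the best per m³.
A density-first pass picks packaged food + cable drums + bottled goods + insulation panels + auto components — 14622 at 26 m³.
Replace packaged food and bottled goods with machine parts + paper rolls: the trade gains 272 net, giving 14894 at 30 m³.

14894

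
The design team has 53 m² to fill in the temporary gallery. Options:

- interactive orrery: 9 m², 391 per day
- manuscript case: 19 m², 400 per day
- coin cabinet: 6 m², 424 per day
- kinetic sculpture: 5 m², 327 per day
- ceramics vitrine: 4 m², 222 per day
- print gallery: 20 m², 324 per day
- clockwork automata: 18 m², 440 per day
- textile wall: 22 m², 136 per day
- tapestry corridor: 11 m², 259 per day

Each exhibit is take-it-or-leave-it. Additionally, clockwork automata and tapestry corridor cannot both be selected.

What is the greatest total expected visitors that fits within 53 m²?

Taking manuscript case + coin cabinet + kinetic sculpture + ceramics vitrine + clockwork automata: 52 m² used, 1813 in expected visitors.
Every other selection either busts 53 m² or breaks a pairing rule or fails to beat 1813.

1813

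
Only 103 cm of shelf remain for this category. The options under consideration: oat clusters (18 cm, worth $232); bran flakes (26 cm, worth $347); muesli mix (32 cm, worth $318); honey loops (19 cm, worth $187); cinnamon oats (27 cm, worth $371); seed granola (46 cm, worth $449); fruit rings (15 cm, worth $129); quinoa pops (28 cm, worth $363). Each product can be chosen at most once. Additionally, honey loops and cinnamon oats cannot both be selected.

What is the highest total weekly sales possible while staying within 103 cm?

The ratio ordering already packs tightly: oat clusters + bran flakes + cinnamon oats + quinoa pops, 99 cm, 1313.
That's the maximum — no feasible swap from here does better than 1313.

1313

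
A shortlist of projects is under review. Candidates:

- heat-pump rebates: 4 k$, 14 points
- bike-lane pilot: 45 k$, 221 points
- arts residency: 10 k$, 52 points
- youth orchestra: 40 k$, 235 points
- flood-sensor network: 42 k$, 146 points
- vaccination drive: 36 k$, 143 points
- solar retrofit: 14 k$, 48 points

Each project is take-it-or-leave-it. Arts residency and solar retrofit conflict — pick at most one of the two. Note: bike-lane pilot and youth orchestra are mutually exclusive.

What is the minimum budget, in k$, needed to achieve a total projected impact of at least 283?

50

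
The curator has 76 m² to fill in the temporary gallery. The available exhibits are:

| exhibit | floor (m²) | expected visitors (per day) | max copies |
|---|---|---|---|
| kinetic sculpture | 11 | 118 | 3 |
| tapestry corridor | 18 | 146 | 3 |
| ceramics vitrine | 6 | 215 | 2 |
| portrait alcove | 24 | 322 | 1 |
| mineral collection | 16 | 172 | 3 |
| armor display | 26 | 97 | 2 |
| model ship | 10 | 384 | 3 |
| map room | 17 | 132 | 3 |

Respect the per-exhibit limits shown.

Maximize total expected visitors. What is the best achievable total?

1936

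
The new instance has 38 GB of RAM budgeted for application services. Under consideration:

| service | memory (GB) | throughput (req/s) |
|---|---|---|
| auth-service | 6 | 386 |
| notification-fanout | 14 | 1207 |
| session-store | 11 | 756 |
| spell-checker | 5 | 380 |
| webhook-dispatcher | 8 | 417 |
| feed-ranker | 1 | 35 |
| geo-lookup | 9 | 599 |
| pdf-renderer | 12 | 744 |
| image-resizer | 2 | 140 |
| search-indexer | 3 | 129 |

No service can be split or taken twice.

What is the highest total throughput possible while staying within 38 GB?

2869

Best packing: auth-service + notification-fanout + session-store + spell-checker + image-resizer — 38 GB, 2869 total.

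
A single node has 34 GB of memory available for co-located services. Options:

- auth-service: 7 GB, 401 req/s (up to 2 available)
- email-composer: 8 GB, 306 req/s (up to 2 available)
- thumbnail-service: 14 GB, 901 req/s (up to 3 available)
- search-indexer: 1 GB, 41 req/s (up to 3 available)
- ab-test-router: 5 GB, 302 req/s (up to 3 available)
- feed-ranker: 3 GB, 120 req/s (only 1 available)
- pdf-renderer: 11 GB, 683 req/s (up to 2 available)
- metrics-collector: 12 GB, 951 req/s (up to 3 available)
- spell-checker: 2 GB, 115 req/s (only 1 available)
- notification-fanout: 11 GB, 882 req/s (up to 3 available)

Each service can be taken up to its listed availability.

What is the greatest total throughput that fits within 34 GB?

2715

By throughput per GB: notification-fanout 80.18, metrics-collector 79.25, thumbnail-service 64.36, pdf-renderer 62.09 lead.
A density-first pass picks search-indexer + 3×notification-fanout — 2687 at 34 GB.
The 12 GB tied up in search-indexer and notification-fanout is better spent on metrics-collector — total rises to 2715 (34 GB).
No other feasible combination exceeds 2715.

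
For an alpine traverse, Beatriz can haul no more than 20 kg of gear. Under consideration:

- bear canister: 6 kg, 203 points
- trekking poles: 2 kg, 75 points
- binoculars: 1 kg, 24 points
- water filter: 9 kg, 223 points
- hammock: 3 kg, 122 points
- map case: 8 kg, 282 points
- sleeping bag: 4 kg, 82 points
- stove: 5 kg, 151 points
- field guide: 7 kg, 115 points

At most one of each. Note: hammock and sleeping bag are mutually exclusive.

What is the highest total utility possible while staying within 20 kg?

706

By utility per kg: hammock 40.67, trekking poles 37.50, map case 35.25, bear canister 33.83 lead.
The ratio ordering already packs tightly: bear canister + trekking poles + binoculars + hammock + map case, 20 kg, 706.
Nothing else feasible within 20 kg beats 706.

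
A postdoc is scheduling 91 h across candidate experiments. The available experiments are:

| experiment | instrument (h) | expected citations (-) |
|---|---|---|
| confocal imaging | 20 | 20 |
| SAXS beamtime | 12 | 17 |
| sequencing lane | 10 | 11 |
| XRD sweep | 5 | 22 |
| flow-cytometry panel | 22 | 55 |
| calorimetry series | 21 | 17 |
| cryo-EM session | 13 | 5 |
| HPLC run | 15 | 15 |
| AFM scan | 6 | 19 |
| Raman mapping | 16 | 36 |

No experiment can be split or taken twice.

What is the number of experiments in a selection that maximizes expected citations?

Best achievable expected citations is 180.
confocal imaging + SAXS beamtime + sequencing lane + XRD sweep + flow-cytometry panel + AFM scan + Raman mapping hits 180 at 91 h.
Every optimal selection uses 7 experiments.

7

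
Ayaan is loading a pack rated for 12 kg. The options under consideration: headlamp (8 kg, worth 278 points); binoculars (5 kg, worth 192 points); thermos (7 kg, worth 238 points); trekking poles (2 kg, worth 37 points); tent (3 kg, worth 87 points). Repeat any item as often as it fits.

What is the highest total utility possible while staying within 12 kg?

430

Greedy by ratio would take 2×binoculars + trekking poles: 12 kg used, total 421.
The 7 kg tied up in binoculars and trekking poles is better spent on thermos — total rises to 430 (12 kg).
No other feasible combination exceeds 430.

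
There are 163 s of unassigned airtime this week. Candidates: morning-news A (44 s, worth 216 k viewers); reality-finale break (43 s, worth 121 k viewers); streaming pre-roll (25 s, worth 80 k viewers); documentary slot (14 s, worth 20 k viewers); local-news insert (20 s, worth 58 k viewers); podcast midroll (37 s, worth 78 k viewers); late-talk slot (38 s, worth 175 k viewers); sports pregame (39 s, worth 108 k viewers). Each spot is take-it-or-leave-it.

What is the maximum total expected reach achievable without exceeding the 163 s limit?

599

The ratio heuristic lands on morning-news A + streaming pre-roll + documentary slot + local-news insert + late-talk slot (549) but leaves 22 s idle.
Dropping local-news insert frees 20 s; slotting in sports pregame (39 s) lifts the total to 599 at 160 s.
Nothing else within 163 s beats 599.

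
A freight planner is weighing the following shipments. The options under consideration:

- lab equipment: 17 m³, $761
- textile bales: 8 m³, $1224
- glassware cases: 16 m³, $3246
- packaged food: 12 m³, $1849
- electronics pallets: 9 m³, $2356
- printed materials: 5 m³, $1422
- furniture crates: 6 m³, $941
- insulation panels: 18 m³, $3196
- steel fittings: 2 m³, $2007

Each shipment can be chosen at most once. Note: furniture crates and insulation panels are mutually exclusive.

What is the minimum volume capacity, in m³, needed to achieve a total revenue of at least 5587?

Minimise m³ subject to total revenue ≥ 5587.
electronics pallets + printed materials + steel fittings reaches 5785 using 16 m³.
Any bundle with less than 16 m³ falls short of 5587.

16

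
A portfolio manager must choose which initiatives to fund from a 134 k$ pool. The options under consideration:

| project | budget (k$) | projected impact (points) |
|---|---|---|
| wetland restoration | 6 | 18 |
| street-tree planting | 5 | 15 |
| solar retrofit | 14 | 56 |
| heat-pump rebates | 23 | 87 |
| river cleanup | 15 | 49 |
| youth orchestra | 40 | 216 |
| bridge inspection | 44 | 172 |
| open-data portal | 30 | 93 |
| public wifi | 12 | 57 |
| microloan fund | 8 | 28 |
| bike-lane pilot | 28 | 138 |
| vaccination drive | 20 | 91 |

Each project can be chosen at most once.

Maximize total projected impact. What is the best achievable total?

Ranking by ratio (projected impact/k$): youth orchestra 5.40, bike-lane pilot 4.93, public wifi 4.75.
Filling by ratio: wetland restoration + street-tree planting + solar retrofit + youth orchestra + public wifi + microloan fund + bike-lane pilot + vaccination drive for 619, with 1 k$ left unused.
Dropping solar retrofit and microloan fund frees 22 k$; slotting in heat-pump rebates (23 k$) lifts the total to 622 at 134 k$.
No other feasible combination exceeds 622.

622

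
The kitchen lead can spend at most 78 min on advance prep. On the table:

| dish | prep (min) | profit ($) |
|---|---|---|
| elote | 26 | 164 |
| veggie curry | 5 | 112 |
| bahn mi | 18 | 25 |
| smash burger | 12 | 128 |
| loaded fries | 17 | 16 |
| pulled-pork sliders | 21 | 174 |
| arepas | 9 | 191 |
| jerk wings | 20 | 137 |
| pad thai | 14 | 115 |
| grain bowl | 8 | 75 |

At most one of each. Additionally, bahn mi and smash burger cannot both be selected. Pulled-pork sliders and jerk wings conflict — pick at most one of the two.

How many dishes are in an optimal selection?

6

Optimal total is 795.
veggie curry + smash burger + pulled-pork sliders + arepas + pad thai + grain bowl hits 795 at 69 min.
Every optimal selection uses 6 dishes.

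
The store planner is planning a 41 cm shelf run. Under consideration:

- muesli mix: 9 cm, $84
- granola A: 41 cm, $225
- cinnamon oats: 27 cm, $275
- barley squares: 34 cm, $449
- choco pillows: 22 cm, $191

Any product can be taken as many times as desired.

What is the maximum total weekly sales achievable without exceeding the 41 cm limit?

449

Ranking by ratio (weekly sales/cm): barley squares 13.21, cinnamon oats 10.19, muesli mix 9.33.
Taking barley squares: 34 cm used, 449 in weekly sales.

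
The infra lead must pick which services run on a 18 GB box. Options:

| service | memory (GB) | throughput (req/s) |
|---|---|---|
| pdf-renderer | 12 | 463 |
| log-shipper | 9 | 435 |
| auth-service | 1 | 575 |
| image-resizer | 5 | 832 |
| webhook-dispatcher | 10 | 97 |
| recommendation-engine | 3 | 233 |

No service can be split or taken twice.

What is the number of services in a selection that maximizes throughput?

4

The maximum throughput within 18 GB is 2075.
log-shipper + auth-service + image-resizer + recommendation-engine hits 2075 at 18 GB.
Any selection reaching 2075 contains exactly 4 services.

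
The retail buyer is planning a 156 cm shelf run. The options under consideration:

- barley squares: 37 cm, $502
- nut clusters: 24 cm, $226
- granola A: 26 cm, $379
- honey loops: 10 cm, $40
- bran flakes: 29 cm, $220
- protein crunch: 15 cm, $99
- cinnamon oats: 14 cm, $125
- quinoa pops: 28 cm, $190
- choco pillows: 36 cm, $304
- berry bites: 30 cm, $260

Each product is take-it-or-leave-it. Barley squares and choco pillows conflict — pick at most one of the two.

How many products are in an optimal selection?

7

The maximum weekly sales within 156 cm is 1631.
For example barley squares + nut clusters + granola A + honey loops + protein crunch + cinnamon oats + berry bites achieves it, using 156 cm.
Any selection reaching 1631 contains exactly 7 products.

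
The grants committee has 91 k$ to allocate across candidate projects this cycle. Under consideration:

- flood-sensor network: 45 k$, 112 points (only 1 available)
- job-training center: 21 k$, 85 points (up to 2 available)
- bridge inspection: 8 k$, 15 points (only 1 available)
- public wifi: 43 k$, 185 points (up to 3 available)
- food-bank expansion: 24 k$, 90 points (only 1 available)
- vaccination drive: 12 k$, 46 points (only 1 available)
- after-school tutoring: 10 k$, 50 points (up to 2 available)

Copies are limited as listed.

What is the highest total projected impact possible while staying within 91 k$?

Filling by ratio: job-training center + public wifi + 2×after-school tutoring for 370, with 7 k$ left unused.
Dropping job-training center frees 21 k$; slotting in food-bank expansion (24 k$) lifts the total to 375 at 87 k$.
No other feasible combination exceeds 375.

375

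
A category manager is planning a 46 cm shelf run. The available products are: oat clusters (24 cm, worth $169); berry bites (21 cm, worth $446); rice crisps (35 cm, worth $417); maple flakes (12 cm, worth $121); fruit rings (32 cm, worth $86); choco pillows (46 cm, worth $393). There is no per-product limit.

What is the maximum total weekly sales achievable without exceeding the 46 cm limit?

2×berry bites uses 42 of the 46 cm and totals 892.
The spare 4 cm is too small for any remaining product, and no exchange beats 892.

892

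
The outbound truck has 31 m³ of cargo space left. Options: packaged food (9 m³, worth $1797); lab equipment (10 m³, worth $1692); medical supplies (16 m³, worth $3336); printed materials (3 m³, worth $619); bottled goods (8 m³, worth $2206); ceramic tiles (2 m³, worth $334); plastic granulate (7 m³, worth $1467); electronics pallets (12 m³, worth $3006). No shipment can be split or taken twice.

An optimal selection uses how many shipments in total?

4

Best achievable revenue is 7343.
For example packaged food + bottled goods + ceramic tiles + electronics pallets achieves it, using 31 m³.
Any selection reaching 7343 contains exactly 4 shipments.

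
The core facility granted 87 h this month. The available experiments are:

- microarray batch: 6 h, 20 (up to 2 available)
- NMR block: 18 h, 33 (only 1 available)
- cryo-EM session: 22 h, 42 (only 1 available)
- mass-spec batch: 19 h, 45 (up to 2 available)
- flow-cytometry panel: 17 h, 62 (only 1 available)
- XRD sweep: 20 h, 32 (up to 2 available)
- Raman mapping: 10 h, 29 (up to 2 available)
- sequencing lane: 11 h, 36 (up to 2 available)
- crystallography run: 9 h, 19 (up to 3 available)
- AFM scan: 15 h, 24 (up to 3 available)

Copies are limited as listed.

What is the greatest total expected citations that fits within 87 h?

257

Density check — flow-cytometry panel 3.65, microarray batch 3.33, sequencing lane 3.27, Raman mapping 2.90 are the best per h.
The ratio heuristic lands on 2×microarray batch + flow-cytometry panel + 2×Raman mapping + 2×sequencing lane + crystallography run (251) but leaves 7 h idle.
The 15 h tied up in microarray batch and crystallography run is better spent on mass-spec batch — total rises to 257 (84 h).
That's the maximum — no swap from here does better than 257.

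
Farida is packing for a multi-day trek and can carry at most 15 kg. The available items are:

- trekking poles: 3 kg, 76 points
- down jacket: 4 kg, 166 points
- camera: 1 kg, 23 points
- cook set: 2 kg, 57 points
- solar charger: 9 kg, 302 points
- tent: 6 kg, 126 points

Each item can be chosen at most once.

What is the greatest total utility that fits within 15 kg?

525

The ratio ordering already packs tightly: down jacket + cook set + solar charger, 15 kg, 525.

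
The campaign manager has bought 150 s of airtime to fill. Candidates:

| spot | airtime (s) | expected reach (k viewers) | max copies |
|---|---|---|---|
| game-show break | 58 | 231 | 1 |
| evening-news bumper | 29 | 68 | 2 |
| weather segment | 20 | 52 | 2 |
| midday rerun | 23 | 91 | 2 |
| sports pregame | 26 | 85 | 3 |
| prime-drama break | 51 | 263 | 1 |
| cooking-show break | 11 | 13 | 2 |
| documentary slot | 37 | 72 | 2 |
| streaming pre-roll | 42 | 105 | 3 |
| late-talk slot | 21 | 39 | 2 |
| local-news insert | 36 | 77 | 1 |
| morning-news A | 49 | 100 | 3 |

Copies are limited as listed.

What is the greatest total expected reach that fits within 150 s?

615

Ranking by ratio (expected reach/s): prime-drama break 5.16, game-show break 3.98, midday rerun 3.96.
A density-first pass picks game-show break + midday rerun + prime-drama break + cooking-show break — 598 at 143 s.
The 69 s tied up in game-show break and cooking-show break is better spent on midday rerun + 2×sports pregame — total rises to 615 (149 s).
Every other selection either busts 150 s or exceeds an availability limit or fails to beat 615.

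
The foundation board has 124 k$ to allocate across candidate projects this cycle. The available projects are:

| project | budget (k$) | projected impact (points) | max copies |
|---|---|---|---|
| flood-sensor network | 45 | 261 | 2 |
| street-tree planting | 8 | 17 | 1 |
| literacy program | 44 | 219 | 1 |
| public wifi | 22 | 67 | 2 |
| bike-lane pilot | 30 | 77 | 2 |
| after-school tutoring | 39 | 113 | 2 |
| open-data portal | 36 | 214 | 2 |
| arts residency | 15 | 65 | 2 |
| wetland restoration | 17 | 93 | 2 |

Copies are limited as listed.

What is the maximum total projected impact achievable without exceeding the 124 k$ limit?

708

Filling by ratio: flood-sensor network + 2×open-data portal for 689, with 7 k$ left unused.
Replace 2×open-data portal with flood-sensor network + 2×wetland restoration: the trade gains 19 net, giving 708 at 124 k$.
Every other selection either busts 124 k$ or exceeds an availability limit or fails to beat 708.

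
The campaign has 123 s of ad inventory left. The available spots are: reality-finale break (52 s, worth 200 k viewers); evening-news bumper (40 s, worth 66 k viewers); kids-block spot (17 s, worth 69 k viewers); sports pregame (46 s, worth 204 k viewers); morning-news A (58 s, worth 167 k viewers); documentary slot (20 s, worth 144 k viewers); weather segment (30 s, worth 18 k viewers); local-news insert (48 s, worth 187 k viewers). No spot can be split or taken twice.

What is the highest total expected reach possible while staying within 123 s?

548

Taking the top-ratio spots first gives evening-news bumper + kids-block spot + sports pregame + documentary slot for 483 (123 s).
Replace evening-news bumper and kids-block spot with reality-finale break: the trade gains 65 net, giving 548 at 118 s.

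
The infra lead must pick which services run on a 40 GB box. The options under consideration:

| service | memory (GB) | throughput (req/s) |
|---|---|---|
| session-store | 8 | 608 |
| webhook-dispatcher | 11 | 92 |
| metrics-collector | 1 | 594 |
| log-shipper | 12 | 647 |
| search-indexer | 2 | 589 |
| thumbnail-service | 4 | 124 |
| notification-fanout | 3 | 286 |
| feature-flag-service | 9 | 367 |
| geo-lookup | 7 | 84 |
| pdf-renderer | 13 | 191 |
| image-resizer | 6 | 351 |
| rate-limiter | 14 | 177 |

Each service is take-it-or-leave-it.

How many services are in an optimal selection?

7

Optimal total is 3215.
For example session-store + metrics-collector + log-shipper + search-indexer + thumbnail-service + notification-fanout + feature-flag-service achieves it, using 39 GB.
All optima have 7 services.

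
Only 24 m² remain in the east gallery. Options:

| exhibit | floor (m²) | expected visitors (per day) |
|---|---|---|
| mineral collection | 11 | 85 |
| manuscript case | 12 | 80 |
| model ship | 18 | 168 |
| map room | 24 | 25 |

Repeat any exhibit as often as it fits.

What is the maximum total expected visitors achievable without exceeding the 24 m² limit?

170

Filling by ratio: model ship for 168, with 6 m² left unused.
Replace model ship with 2×mineral collection: the trade gains 2 net, giving 170 at 22 m².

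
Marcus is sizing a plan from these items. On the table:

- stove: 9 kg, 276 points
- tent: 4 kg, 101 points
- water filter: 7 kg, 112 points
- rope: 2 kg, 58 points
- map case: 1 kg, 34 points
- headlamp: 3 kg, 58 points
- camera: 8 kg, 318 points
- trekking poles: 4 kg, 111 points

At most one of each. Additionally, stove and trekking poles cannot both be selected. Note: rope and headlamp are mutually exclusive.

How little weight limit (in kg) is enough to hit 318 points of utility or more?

8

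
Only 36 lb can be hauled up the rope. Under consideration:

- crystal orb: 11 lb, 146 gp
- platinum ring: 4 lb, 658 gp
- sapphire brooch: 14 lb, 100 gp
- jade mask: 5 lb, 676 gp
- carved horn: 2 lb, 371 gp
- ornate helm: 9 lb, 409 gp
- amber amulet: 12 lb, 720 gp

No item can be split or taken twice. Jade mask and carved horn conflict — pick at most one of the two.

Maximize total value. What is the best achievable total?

2463

Density check — carved horn 185.50, platinum ring 164.50, jade mask 135.20 are the best per lb.
Platinum ring + jade mask + ornate helm + amber amulet uses 30 of the 36 lb and totals 2463.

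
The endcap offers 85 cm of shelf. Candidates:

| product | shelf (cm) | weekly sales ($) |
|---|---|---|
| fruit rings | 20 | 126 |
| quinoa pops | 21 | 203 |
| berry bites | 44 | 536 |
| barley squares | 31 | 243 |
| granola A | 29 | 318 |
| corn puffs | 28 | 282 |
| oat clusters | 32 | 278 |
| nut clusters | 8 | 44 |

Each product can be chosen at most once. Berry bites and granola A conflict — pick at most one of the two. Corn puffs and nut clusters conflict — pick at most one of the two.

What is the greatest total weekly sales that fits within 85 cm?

Ranking by ratio (weekly sales/cm): berry bites 12.18, granola A 10.97, corn puffs 10.07, quinoa pops 9.67.
Best packing: fruit rings + quinoa pops + berry bites — 85 cm, 865 total.
Next best is berry bites + oat clusters + nut clusters at 858 (84 cm) — short by 7.

865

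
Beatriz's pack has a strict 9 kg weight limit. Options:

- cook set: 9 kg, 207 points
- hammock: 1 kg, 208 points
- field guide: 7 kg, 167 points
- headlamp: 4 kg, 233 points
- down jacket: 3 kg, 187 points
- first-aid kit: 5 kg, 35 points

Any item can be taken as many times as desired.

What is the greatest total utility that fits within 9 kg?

1872

Taking 9×hammock: 9 kg used, 1872 in utility.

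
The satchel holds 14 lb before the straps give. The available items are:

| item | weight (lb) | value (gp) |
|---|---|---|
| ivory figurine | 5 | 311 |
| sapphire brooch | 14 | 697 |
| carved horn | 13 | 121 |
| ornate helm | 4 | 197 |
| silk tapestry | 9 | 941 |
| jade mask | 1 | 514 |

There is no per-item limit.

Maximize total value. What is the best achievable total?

7196

Best packing: 14×jade mask — 14 lb, 7196 total.
Every other selection either busts 14 lb or fails to beat 7196.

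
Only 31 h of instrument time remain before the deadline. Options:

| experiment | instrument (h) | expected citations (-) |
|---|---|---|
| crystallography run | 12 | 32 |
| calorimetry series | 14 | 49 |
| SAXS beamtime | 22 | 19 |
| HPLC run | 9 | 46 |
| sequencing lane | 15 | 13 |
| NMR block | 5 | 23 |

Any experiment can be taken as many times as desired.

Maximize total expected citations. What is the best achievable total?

The ratio ordering already packs tightly: 3×HPLC run, 27 h, 138.
The spare 4 h is too small for any remaining experiment, and no exchange beats 138.

138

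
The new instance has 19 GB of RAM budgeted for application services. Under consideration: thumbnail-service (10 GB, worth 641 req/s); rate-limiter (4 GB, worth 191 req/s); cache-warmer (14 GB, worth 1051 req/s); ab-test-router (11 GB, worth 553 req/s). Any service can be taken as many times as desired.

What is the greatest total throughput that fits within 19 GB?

1242

Taking rate-limiter + cache-warmer: 18 GB used, 1242 in throughput.
Every other selection either busts 19 GB or fails to beat 1242.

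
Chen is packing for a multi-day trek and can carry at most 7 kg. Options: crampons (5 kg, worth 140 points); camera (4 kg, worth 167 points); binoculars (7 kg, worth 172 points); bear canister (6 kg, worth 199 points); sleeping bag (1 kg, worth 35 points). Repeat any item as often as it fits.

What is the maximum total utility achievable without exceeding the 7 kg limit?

Best packing: camera + 3×sleeping bag — 7 kg, 272 total.
That's the maximum — no swap from here does better than 272.

272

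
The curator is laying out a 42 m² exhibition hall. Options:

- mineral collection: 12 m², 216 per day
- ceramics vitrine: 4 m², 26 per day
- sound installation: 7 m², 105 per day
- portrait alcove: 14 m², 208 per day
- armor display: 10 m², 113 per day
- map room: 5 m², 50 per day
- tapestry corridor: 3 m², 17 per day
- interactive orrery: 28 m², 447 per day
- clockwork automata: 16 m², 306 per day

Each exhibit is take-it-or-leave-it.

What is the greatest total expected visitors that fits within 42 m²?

730

The ratio heuristic lands on mineral collection + sound installation + map room + clockwork automata (677) but leaves 2 m² idle.
The 12 m² tied up in sound installation and map room is better spent on portrait alcove — total rises to 730 (42 m²).
The closest alternative, mineral collection + sound installation + map room + clockwork automata, reaches only 677.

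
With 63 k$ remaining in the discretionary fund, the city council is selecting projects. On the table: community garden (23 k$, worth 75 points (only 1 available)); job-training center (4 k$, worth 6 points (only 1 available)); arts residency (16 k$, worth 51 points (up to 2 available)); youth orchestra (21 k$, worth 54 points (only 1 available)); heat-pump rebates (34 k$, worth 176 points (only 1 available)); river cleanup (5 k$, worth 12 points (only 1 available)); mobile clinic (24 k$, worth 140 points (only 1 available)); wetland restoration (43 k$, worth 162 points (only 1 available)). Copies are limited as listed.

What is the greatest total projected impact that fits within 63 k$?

328

Best packing: heat-pump rebates + river cleanup + mobile clinic — 63 k$, 328 total.
Nothing else within 63 k$ beats 328.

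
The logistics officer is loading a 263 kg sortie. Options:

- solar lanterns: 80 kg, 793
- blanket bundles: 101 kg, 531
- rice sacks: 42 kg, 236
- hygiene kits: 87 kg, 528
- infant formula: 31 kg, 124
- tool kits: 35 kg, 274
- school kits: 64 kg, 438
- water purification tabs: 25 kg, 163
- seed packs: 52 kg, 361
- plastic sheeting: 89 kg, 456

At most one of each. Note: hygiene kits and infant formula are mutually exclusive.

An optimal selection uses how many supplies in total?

Optimal total is 2029.
For example solar lanterns + tool kits + school kits + water purification tabs + seed packs achieves it, using 256 kg.
All optima have 5 supplies.

5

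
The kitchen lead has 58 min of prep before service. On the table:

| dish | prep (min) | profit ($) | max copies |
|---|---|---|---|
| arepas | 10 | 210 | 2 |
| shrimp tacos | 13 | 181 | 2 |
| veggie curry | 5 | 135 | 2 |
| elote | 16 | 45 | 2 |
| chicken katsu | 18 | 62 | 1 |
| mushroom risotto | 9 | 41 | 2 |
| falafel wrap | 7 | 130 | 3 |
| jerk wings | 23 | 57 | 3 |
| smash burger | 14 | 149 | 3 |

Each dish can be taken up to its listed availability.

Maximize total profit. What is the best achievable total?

1131

Density check — veggie curry 27.00, arepas 21.00, falafel wrap 18.57, shrimp tacos 13.92 are the best per min.
The ratio heuristic lands on 2×arepas + 2×veggie curry + 3×falafel wrap (1080) but leaves 7 min idle.
The 7 min tied up in falafel wrap is better spent on shrimp tacos — total rises to 1131 (57 min).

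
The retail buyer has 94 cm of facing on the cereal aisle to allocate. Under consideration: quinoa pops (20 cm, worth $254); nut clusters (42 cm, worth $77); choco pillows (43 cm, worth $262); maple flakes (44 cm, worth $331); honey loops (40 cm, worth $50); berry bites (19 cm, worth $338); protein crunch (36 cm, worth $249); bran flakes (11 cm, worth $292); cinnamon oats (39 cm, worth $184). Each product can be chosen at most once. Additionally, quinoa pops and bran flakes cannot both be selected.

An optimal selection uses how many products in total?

Best achievable weekly sales is 961.
maple flakes + berry bites + bran flakes hits 961 at 74 cm.
Any selection reaching 961 contains exactly 3 products.

3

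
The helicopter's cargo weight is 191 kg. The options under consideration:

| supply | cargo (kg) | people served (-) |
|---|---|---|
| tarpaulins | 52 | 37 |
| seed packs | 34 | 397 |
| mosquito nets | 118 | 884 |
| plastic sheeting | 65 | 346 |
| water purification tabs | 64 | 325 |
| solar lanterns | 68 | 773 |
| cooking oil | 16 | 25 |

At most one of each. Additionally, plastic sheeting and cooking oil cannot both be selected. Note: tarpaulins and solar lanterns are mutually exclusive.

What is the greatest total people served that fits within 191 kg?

Density check — seed packs 11.68, solar lanterns 11.37, mosquito nets 7.49, plastic sheeting 5.32 are the best per kg.
Mosquito nets + solar lanterns uses 186 of the 191 kg and totals 1657.
That's the maximum — no feasible swap from here does better than 1657.

1657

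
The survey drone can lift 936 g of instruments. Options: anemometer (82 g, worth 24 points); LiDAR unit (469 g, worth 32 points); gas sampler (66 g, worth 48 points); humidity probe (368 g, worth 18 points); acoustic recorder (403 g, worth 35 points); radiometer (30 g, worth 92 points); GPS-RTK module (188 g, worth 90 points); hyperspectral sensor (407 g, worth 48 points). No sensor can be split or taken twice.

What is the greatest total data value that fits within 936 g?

Ranking by ratio (data value/g): radiometer 3.07, gas sampler 0.73, GPS-RTK module 0.48.
Taking anemometer + gas sampler + radiometer + GPS-RTK module + hyperspectral sensor: 773 g used, 302 in data value.
The closest alternative, anemometer + gas sampler + acoustic recorder + radiometer + GPS-RTK module, reaches only 289.

302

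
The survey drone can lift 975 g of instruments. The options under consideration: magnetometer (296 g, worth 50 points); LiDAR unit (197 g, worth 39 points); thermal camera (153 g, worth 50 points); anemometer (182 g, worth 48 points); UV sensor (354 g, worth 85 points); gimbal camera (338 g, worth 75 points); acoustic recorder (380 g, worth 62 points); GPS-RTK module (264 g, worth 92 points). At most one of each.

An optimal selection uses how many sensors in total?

4

Best achievable data value is 275.
One optimal bundle: thermal camera + anemometer + UV sensor + GPS-RTK module (953 g).
All optima have 4 sensors.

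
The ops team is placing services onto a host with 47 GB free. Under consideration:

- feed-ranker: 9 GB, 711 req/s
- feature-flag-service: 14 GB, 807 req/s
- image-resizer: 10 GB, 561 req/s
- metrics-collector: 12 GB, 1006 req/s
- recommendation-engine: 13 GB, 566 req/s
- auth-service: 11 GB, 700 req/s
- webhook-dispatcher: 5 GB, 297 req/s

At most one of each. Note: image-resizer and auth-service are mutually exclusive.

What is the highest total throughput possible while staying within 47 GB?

Feed-ranker + feature-flag-service + metrics-collector + auth-service uses 46 of the 47 GB and totals 3224.

3224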